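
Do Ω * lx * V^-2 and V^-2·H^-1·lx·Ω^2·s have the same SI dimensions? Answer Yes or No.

Yes

Left side:
  Ω = V/A (resistance = voltage per current),
      = kg·m²·s⁻³·A⁻².
  lx = lm/m² (illuminance = luminous flux per area),
      = m⁻²·cd.
  V = W/A (potential = power per current),
      = kg·m²·s⁻³·A⁻¹.
  So V⁻² = kg⁻²·m⁻⁴·s⁶·A².
  Combining: Ω·lx·V⁻² = (kg·m²·s⁻³·A⁻²) · (m⁻²·cd) · (kg⁻²·m⁻⁴·s⁶·A²) = kg⁻¹·m⁻⁴·s³·cd.
Right side:
  V = kg·m²·s⁻³·A⁻¹.
  So V⁻² = kg⁻²·m⁻⁴·s⁶·A².
  H = kg·m²·s⁻²·A⁻².
  So H⁻¹ = kg⁻¹·m⁻²·s²·A².
  lx = m⁻²·cd.
  Ω = kg·m²·s⁻³·A⁻².
  So Ω² = kg²·m⁴·s⁻⁶·A⁻⁴.
  Combining: V⁻²·H⁻¹·lx·Ω²·s = (kg⁻²·m⁻⁴·s⁶·A²) · (kg⁻¹·m⁻²·s²·A²) · (m⁻²·cd) · (kg²·m⁴·s⁻⁶·A⁻⁴) · s = kg⁻¹·m⁻⁴·s³·cd.
Both reduce to kg⁻¹·m⁻⁴·s³·cd.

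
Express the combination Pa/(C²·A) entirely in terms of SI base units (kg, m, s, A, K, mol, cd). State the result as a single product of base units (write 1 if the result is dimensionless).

kg·m⁻¹·s⁻⁴·A⁻³

C = s·A.
So C⁻² = s⁻²·A⁻².
Pa = kg·m⁻¹·s⁻².
Combining: C⁻²·Pa·A⁻¹ = (s⁻²·A⁻²) · (kg·m⁻¹·s⁻²) · A⁻¹ = kg·m⁻¹·s⁻⁴·A⁻³.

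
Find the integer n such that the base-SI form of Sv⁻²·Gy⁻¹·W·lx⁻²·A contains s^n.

Sv = J/kg (equivalent dose = energy per mass),
    = m²·s⁻².
So Sv⁻² = m⁻⁴·s⁴.
Gy = J/kg (absorbed dose = energy per mass),
    = m²·s⁻².
So Gy⁻¹ = m⁻²·s².
W = J/s (power = energy per time),
    = kg·m²·s⁻³.
lx = lm/m² (illuminance = luminous flux per area),
    = m⁻²·cd.
So lx⁻² = m⁴·cd⁻².
Combining: Sv⁻²·Gy⁻¹·W·lx⁻²·A = (m⁻⁴·s⁴) · (m⁻²·s²) · (kg·m²·s⁻³) · (m⁴·cd⁻²) · A = kg·s³·A·cd⁻².
The exponent of s is 3.

3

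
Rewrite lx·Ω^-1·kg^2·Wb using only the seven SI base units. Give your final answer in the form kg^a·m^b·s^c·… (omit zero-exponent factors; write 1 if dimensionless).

lx = m⁻²·cd.
Ω = kg·m²·s⁻³·A⁻².
So Ω⁻¹ = kg⁻¹·m⁻²·s³·A².
Wb = kg·m²·s⁻²·A⁻¹.
Combining: lx·Ω⁻¹·kg²·Wb = (m⁻²·cd) · (kg⁻¹·m⁻²·s³·A²) · kg² · (kg·m²·s⁻²·A⁻¹) = kg²·m⁻²·s·A·cd.

kg²·m⁻²·s·A·cd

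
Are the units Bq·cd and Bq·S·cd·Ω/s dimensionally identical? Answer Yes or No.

Left side:
  Bq = 1/s = s⁻¹ (activity is decays per second).
  Combining: Bq·cd = s⁻¹ · cd = s⁻¹·cd.
Right side:
  Bq = s⁻¹.
  S = kg⁻¹·m⁻²·s³·A².
  Ω = kg·m²·s⁻³·A⁻².
  Combining: s⁻¹·Bq·S·cd·Ω = s⁻¹ · s⁻¹ · (kg⁻¹·m⁻²·s³·A²) · cd · (kg·m²·s⁻³·A⁻²) = s⁻²·cd.
Left is s⁻¹·cd; right is s⁻²·cd — different.

No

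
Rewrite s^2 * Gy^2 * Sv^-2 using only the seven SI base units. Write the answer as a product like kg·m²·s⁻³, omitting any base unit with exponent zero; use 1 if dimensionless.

s²

Gy = J/kg (absorbed dose = energy per mass),
    = m²·s⁻².
So Gy² = m⁴·s⁻⁴.
Sv = J/kg (equivalent dose = energy per mass),
    = m²·s⁻².
So Sv⁻² = m⁻⁴·s⁴.
Combining: s²·Gy²·Sv⁻² = s² · (m⁴·s⁻⁴) · (m⁻⁴·s⁴) = s².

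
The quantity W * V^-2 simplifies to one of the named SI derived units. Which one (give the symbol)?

S

W = J/s (power = energy per time),
    = kg·m²·s⁻³.
V = W/A (potential = power per current),
    = kg·m²·s⁻³·A⁻¹.
So V⁻² = kg⁻²·m⁻⁴·s⁶·A².
Combining: W·V⁻² = (kg·m²·s⁻³) · (kg⁻²·m⁻⁴·s⁶·A²) = kg⁻¹·m⁻²·s³·A².
kg⁻¹·m⁻²·s³·A² is the base-SI form of the siemens.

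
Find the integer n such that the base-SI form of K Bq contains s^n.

Bq = 1/s = s⁻¹ (activity is decays per second).
Combining: K·Bq = K · s⁻¹ = s⁻¹·K.
The exponent of s is -1.

-1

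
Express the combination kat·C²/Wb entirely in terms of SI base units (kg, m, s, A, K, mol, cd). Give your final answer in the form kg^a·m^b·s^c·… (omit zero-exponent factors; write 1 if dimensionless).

kat = mol/s = s⁻¹·mol (catalytic activity).
C = A·s = s·A (charge = current × time).
So C² = s²·A².
Wb = V·s (flux: a volt is a weber per second),
    = kg·m²·s⁻²·A⁻¹.
So Wb⁻¹ = kg⁻¹·m⁻²·s²·A.
Combining: kat·C²·Wb⁻¹ = (s⁻¹·mol) · (s²·A²) · (kg⁻¹·m⁻²·s²·A) = kg⁻¹·m⁻²·s³·A³·mol.

kg⁻¹·m⁻²·s³·A³·mol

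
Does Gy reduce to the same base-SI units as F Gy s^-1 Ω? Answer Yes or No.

Left side:
  Gy = J/kg (absorbed dose = energy per mass),
      = m²·s⁻².
Right side:
  F = kg⁻¹·m⁻²·s⁴·A².
  Gy = m²·s⁻².
  Ω = kg·m²·s⁻³·A⁻².
  Combining: F·Gy·s⁻¹·Ω = (kg⁻¹·m⁻²·s⁴·A²) · (m²·s⁻²) · s⁻¹ · (kg·m²·s⁻³·A⁻²) = m²·s⁻².
Both reduce to m²·s⁻².

Yes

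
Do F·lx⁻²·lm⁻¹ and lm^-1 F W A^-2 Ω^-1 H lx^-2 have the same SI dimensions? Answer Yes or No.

Left side:
  F = kg⁻¹·m⁻²·s⁴·A².
  lx = m⁻²·cd.
  So lx⁻² = m⁴·cd⁻².
  lm = cd.
  So lm⁻¹ = cd⁻¹.
  Combining: F·lx⁻²·lm⁻¹ = (kg⁻¹·m⁻²·s⁴·A²) · (m⁴·cd⁻²) · cd⁻¹ = kg⁻¹·m²·s⁴·A²·cd⁻³.
Right side:
  lm = cd.
  So lm⁻¹ = cd⁻¹.
  F = kg⁻¹·m⁻²·s⁴·A².
  W = kg·m²·s⁻³.
  Ω = kg·m²·s⁻³·A⁻².
  So Ω⁻¹ = kg⁻¹·m⁻²·s³·A².
  H = kg·m²·s⁻²·A⁻².
  lx = m⁻²·cd.
  So lx⁻² = m⁴·cd⁻².
  Combining: lm⁻¹·F·W·A⁻²·Ω⁻¹·H·lx⁻² = cd⁻¹ · (kg⁻¹·m⁻²·s⁴·A²) · (kg·m²·s⁻³) · A⁻² · (kg⁻¹·m⁻²·s³·A²) · (kg·m²·s⁻²·A⁻²) · (m⁴·cd⁻²) = m⁴·s²·cd⁻³.
Left is kg⁻¹·m²·s⁴·A²·cd⁻³; right is m⁴·s²·cd⁻³ — different.

No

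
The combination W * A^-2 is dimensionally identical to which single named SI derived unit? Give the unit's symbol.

Ω

W = J/s (power = energy per time),
    = kg·m²·s⁻³.
Combining: W·A⁻² = (kg·m²·s⁻³) · A⁻² = kg·m²·s⁻³·A⁻².
kg·m²·s⁻³·A⁻² is the base-SI form of the ohm.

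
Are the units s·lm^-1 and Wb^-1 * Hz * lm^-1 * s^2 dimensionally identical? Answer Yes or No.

No

Left side:
  lm = cd·sr = cd (luminous flux; sr is dimensionless).
  So lm⁻¹ = cd⁻¹.
  Combining: s·lm⁻¹ = s · cd⁻¹ = s·cd⁻¹.
Right side:
  Wb = V·s (flux: a volt is a weber per second),
      = kg·m²·s⁻²·A⁻¹.
  So Wb⁻¹ = kg⁻¹·m⁻²·s²·A.
  Hz = 1/s = s⁻¹ (frequency is cycles per second).
  lm = cd·sr = cd (luminous flux; sr is dimensionless).
  So lm⁻¹ = cd⁻¹.
  Combining: Wb⁻¹·Hz·lm⁻¹·s² = (kg⁻¹·m⁻²·s²·A) · s⁻¹ · cd⁻¹ · s² = kg⁻¹·m⁻²·s³·A·cd⁻¹.
Left is s·cd⁻¹; right is kg⁻¹·m⁻²·s³·A·cd⁻¹ — different.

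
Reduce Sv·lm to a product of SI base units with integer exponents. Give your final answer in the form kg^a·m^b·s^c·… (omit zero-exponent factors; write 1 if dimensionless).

m²·s⁻²·cd

Sv = m²·s⁻².
lm = cd.
Combining: Sv·lm = (m²·s⁻²) · cd = m²·s⁻²·cd.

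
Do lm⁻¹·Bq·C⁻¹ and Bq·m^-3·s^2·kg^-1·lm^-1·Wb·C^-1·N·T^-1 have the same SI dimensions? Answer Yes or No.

Yes

Left side:
  lm = cd·sr = cd (luminous flux; sr is dimensionless).
  So lm⁻¹ = cd⁻¹.
  Bq = 1/s = s⁻¹ (activity is decays per second).
  C = A·s = s·A (charge = current × time).
  So C⁻¹ = s⁻¹·A⁻¹.
  Combining: lm⁻¹·Bq·C⁻¹ = cd⁻¹ · s⁻¹ · (s⁻¹·A⁻¹) = s⁻²·A⁻¹·cd⁻¹.
Right side:
  Bq = 1/s = s⁻¹ (activity is decays per second).
  lm = cd·sr = cd (luminous flux; sr is dimensionless).
  So lm⁻¹ = cd⁻¹.
  Wb = V·s (flux: a volt is a weber per second),
      = kg·m²·s⁻²·A⁻¹.
  C = A·s = s·A (charge = current × time).
  So C⁻¹ = s⁻¹·A⁻¹.
  N = kg·m/s² = kg·m·s⁻² (force = mass × acceleration).
  T = Wb/m² (flux density = flux per area),
      = kg·s⁻²·A⁻¹.
  So T⁻¹ = kg⁻¹·s²·A.
  Combining: Bq·m⁻³·s²·kg⁻¹·lm⁻¹·Wb·C⁻¹·N·T⁻¹ = s⁻¹ · m⁻³ · s² · kg⁻¹ · cd⁻¹ · (kg·m²·s⁻²·A⁻¹) · (s⁻¹·A⁻¹) · (kg·m·s⁻²) · (kg⁻¹·s²·A) = s⁻²·A⁻¹·cd⁻¹.
Both reduce to s⁻²·A⁻¹·cd⁻¹.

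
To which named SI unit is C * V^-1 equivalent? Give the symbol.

F

C = s·A.
V = kg·m²·s⁻³·A⁻¹.
So V⁻¹ = kg⁻¹·m⁻²·s³·A.
Combining: C·V⁻¹ = (s·A) · (kg⁻¹·m⁻²·s³·A) = kg⁻¹·m⁻²·s⁴·A².
kg⁻¹·m⁻²·s⁴·A² is the base-SI form of the farad.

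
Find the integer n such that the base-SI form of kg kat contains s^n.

kat = s⁻¹·mol.
Combining: kg·kat = kg · (s⁻¹·mol) = kg·s⁻¹·mol.
The exponent of s is -1.

-1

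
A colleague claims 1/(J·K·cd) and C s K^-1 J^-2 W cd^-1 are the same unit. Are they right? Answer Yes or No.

Left side:
  J = kg·m²·s⁻².
  So J⁻¹ = kg⁻¹·m⁻²·s².
  Combining: J⁻¹·K⁻¹·cd⁻¹ = (kg⁻¹·m⁻²·s²) · K⁻¹ · cd⁻¹ = kg⁻¹·m⁻²·s²·K⁻¹·cd⁻¹.
Right side:
  C = s·A.
  J = kg·m²·s⁻².
  So J⁻² = kg⁻²·m⁻⁴·s⁴.
  W = kg·m²·s⁻³.
  Combining: C·s·K⁻¹·J⁻²·W·cd⁻¹ = (s·A) · s · K⁻¹ · (kg⁻²·m⁻⁴·s⁴) · (kg·m²·s⁻³) · cd⁻¹ = kg⁻¹·m⁻²·s³·A·K⁻¹·cd⁻¹.
Left is kg⁻¹·m⁻²·s²·K⁻¹·cd⁻¹; right is kg⁻¹·m⁻²·s³·A·K⁻¹·cd⁻¹ — different.

No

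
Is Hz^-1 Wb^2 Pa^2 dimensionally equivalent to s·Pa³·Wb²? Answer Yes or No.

No

Left side:
  Hz = s⁻¹.
  So Hz⁻¹ = s.
  Wb = kg·m²·s⁻²·A⁻¹.
  So Wb² = kg²·m⁴·s⁻⁴·A⁻².
  Pa = kg·m⁻¹·s⁻².
  So Pa² = kg²·m⁻²·s⁻⁴.
  Combining: Hz⁻¹·Wb²·Pa² = s · (kg²·m⁴·s⁻⁴·A⁻²) · (kg²·m⁻²·s⁻⁴) = kg⁴·m²·s⁻⁷·A⁻².
Right side:
  Pa = kg·m⁻¹·s⁻².
  So Pa³ = kg³·m⁻³·s⁻⁶.
  Wb = kg·m²·s⁻²·A⁻¹.
  So Wb² = kg²·m⁴·s⁻⁴·A⁻².
  Combining: s·Pa³·Wb² = s · (kg³·m⁻³·s⁻⁶) · (kg²·m⁴·s⁻⁴·A⁻²) = kg⁵·m·s⁻⁹·A⁻².
Left is kg⁴·m²·s⁻⁷·A⁻²; right is kg⁵·m·s⁻⁹·A⁻² — different.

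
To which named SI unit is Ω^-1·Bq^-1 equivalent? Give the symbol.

F

Ω = kg·m²·s⁻³·A⁻².
So Ω⁻¹ = kg⁻¹·m⁻²·s³·A².
Bq = s⁻¹.
So Bq⁻¹ = s.
Combining: Ω⁻¹·Bq⁻¹ = (kg⁻¹·m⁻²·s³·A²) · s = kg⁻¹·m⁻²·s⁴·A².
kg⁻¹·m⁻²·s⁴·A² is the base-SI form of the farad.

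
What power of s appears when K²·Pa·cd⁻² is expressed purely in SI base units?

Pa = kg·m⁻¹·s⁻².
Combining: K²·Pa·cd⁻² = K² · (kg·m⁻¹·s⁻²) · cd⁻² = kg·m⁻¹·s⁻²·K²·cd⁻².
The exponent of s is -2.

-2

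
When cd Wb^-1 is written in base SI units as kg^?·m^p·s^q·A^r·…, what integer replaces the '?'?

Wb = kg·m²·s⁻²·A⁻¹.
So Wb⁻¹ = kg⁻¹·m⁻²·s²·A.
Combining: cd·Wb⁻¹ = cd · (kg⁻¹·m⁻²·s²·A) = kg⁻¹·m⁻²·s²·A·cd.
The exponent of kg is -1.

-1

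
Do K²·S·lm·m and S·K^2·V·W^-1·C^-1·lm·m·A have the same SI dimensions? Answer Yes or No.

Left side:
  S = 1/Ω (conductance is reciprocal resistance),
      = kg⁻¹·m⁻²·s³·A².
  lm = cd·sr = cd (luminous flux; sr is dimensionless).
  Combining: K²·S·lm·m = K² · (kg⁻¹·m⁻²·s³·A²) · cd · m = kg⁻¹·m⁻¹·s³·A²·K²·cd.
Right side:
  S = kg⁻¹·m⁻²·s³·A².
  V = kg·m²·s⁻³·A⁻¹.
  W = kg·m²·s⁻³.
  So W⁻¹ = kg⁻¹·m⁻²·s³.
  C = s·A.
  So C⁻¹ = s⁻¹·A⁻¹.
  lm = cd.
  Combining: S·K²·V·W⁻¹·C⁻¹·lm·m·A = (kg⁻¹·m⁻²·s³·A²) · K² · (kg·m²·s⁻³·A⁻¹) · (kg⁻¹·m⁻²·s³) · (s⁻¹·A⁻¹) · cd · m · A = kg⁻¹·m⁻¹·s²·A·K²·cd.
Left is kg⁻¹·m⁻¹·s³·A²·K²·cd; right is kg⁻¹·m⁻¹·s²·A·K²·cd — different.

No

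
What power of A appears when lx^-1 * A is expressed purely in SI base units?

1

lx = lm/m² (illuminance = luminous flux per area),
    = m⁻²·cd.
So lx⁻¹ = m²·cd⁻¹.
Combining: lx⁻¹·A = (m²·cd⁻¹) · A = m²·A·cd⁻¹.
The exponent of A is 1.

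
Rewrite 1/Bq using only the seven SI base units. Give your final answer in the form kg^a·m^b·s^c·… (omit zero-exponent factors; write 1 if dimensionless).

s

Bq = 1/s = s⁻¹ (activity is decays per second).
So Bq⁻¹ = s.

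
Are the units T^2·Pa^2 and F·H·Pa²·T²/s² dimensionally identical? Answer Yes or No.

Left side:
  T = Wb/m² (flux density = flux per area),
      = kg·s⁻²·A⁻¹.
  So T² = kg²·s⁻⁴·A⁻².
  Pa = N/m² (pressure = force per area),
      = kg·m⁻¹·s⁻².
  So Pa² = kg²·m⁻²·s⁻⁴.
  Combining: T²·Pa² = (kg²·s⁻⁴·A⁻²) · (kg²·m⁻²·s⁻⁴) = kg⁴·m⁻²·s⁻⁸·A⁻².
Right side:
  F = C/V (capacitance = charge per voltage),
      = A·s/(kg·m²·s⁻³·A⁻¹) (substituting C and V),
      = kg⁻¹·m⁻²·s⁴·A².
  H = Wb/A (inductance = flux per current),
      = kg·m²·s⁻²·A⁻².
  Pa = N/m² (pressure = force per area),
      = kg·m⁻¹·s⁻².
  So Pa² = kg²·m⁻²·s⁻⁴.
  T = Wb/m² (flux density = flux per area),
      = kg·s⁻²·A⁻¹.
  So T² = kg²·s⁻⁴·A⁻².
  Combining: s⁻²·F·H·Pa²·T² = s⁻² · (kg⁻¹·m⁻²·s⁴·A²) · (kg·m²·s⁻²·A⁻²) · (kg²·m⁻²·s⁻⁴) · (kg²·s⁻⁴·A⁻²) = kg⁴·m⁻²·s⁻⁸·A⁻².
Both reduce to kg⁴·m⁻²·s⁻⁸·A⁻².

Yes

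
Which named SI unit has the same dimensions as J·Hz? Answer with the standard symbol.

W

J = kg·m²·s⁻².
Hz = s⁻¹.
Combining: J·Hz = (kg·m²·s⁻²) · s⁻¹ = kg·m²·s⁻³.
kg·m²·s⁻³ is the base-SI form of the watt.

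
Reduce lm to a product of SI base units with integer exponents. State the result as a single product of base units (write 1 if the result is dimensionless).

lm = cd·sr = cd (luminous flux; sr is dimensionless).

cd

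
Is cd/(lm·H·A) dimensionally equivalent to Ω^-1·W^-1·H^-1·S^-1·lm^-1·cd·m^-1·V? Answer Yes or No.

No

Left side:
  lm = cd·sr = cd (luminous flux; sr is dimensionless).
  So lm⁻¹ = cd⁻¹.
  H = Wb/A (inductance = flux per current),
      = kg·m²·s⁻²·A⁻².
  So H⁻¹ = kg⁻¹·m⁻²·s²·A².
  Combining: lm⁻¹·cd·H⁻¹·A⁻¹ = cd⁻¹ · cd · (kg⁻¹·m⁻²·s²·A²) · A⁻¹ = kg⁻¹·m⁻²·s²·A.
Right side:
  Ω = V/A (resistance = voltage per current),
      = kg·m²·s⁻³·A⁻².
  So Ω⁻¹ = kg⁻¹·m⁻²·s³·A².
  W = J/s (power = energy per time),
      = kg·m²·s⁻³.
  So W⁻¹ = kg⁻¹·m⁻²·s³.
  H = Wb/A (inductance = flux per current),
      = kg·m²·s⁻²·A⁻².
  So H⁻¹ = kg⁻¹·m⁻²·s²·A².
  S = 1/Ω (conductance is reciprocal resistance),
      = kg⁻¹·m⁻²·s³·A².
  So S⁻¹ = kg·m²·s⁻³·A⁻².
  lm = cd·sr = cd (luminous flux; sr is dimensionless).
  So lm⁻¹ = cd⁻¹.
  V = W/A (potential = power per current),
      = kg·m²·s⁻³·A⁻¹.
  Combining: Ω⁻¹·W⁻¹·H⁻¹·S⁻¹·lm⁻¹·cd·m⁻¹·V = (kg⁻¹·m⁻²·s³·A²) · (kg⁻¹·m⁻²·s³) · (kg⁻¹·m⁻²·s²·A²) · (kg·m²·s⁻³·A⁻²) · cd⁻¹ · cd · m⁻¹ · (kg·m²·s⁻³·A⁻¹) = kg⁻¹·m⁻³·s²·A.
Left is kg⁻¹·m⁻²·s²·A; right is kg⁻¹·m⁻³·s²·A — different.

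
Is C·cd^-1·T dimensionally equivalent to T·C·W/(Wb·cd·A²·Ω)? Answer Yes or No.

Left side:
  C = A·s = s·A (charge = current × time).
  T = Wb/m² (flux density = flux per area),
      = kg·s⁻²·A⁻¹.
  Combining: C·cd⁻¹·T = (s·A) · cd⁻¹ · (kg·s⁻²·A⁻¹) = kg·s⁻¹·cd⁻¹.
Right side:
  Wb = V·s (flux: a volt is a weber per second),
      = kg·m²·s⁻²·A⁻¹.
  So Wb⁻¹ = kg⁻¹·m⁻²·s²·A.
  T = Wb/m² (flux density = flux per area),
      = kg·s⁻²·A⁻¹.
  C = A·s = s·A (charge = current × time).
  Ω = V/A (resistance = voltage per current),
      = kg·m²·s⁻³·A⁻².
  So Ω⁻¹ = kg⁻¹·m⁻²·s³·A².
  W = J/s (power = energy per time),
      = kg·m²·s⁻³.
  Combining: Wb⁻¹·T·cd⁻¹·A⁻²·C·Ω⁻¹·W = (kg⁻¹·m⁻²·s²·A) · (kg·s⁻²·A⁻¹) · cd⁻¹ · A⁻² · (s·A) · (kg⁻¹·m⁻²·s³·A²) · (kg·m²·s⁻³) = m⁻²·s·A·cd⁻¹.
Left is kg·s⁻¹·cd⁻¹; right is m⁻²·s·A·cd⁻¹ — different.

No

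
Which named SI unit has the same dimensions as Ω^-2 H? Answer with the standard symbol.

Ω = kg·m²·s⁻³·A⁻².
So Ω⁻² = kg⁻²·m⁻⁴·s⁶·A⁴.
H = kg·m²·s⁻²·A⁻².
Combining: Ω⁻²·H = (kg⁻²·m⁻⁴·s⁶·A⁴) · (kg·m²·s⁻²·A⁻²) = kg⁻¹·m⁻²·s⁴·A².
kg⁻¹·m⁻²·s⁴·A² is the base-SI form of the farad.

F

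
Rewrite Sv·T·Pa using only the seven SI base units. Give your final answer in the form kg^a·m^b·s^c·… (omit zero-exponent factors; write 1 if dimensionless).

kg²·m·s⁻⁶·A⁻¹

Sv = J/kg (equivalent dose = energy per mass),
    = m²·s⁻².
T = Wb/m² (flux density = flux per area),
    = kg·s⁻²·A⁻¹.
Pa = N/m² (pressure = force per area),
    = kg·m⁻¹·s⁻².
Combining: Sv·T·Pa = (m²·s⁻²) · (kg·s⁻²·A⁻¹) · (kg·m⁻¹·s⁻²) = kg²·m·s⁻⁶·A⁻¹.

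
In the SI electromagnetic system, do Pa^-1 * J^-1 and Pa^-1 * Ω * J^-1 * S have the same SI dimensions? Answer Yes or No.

Yes

Left side:
  Pa = N/m² (pressure = force per area),
      = kg·m⁻¹·s⁻².
  So Pa⁻¹ = kg⁻¹·m·s².
  J = N·m (work = force × distance),
      = kg·m²·s⁻².
  So J⁻¹ = kg⁻¹·m⁻²·s².
  Combining: Pa⁻¹·J⁻¹ = (kg⁻¹·m·s²) · (kg⁻¹·m⁻²·s²) = kg⁻²·m⁻¹·s⁴.
Right side:
  Pa = kg·m⁻¹·s⁻².
  So Pa⁻¹ = kg⁻¹·m·s².
  Ω = kg·m²·s⁻³·A⁻².
  J = kg·m²·s⁻².
  So J⁻¹ = kg⁻¹·m⁻²·s².
  S = kg⁻¹·m⁻²·s³·A².
  Combining: Pa⁻¹·Ω·J⁻¹·S = (kg⁻¹·m·s²) · (kg·m²·s⁻³·A⁻²) · (kg⁻¹·m⁻²·s²) · (kg⁻¹·m⁻²·s³·A²) = kg⁻²·m⁻¹·s⁴.
Both reduce to kg⁻²·m⁻¹·s⁴.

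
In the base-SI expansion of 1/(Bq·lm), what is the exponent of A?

Bq = 1/s = s⁻¹ (activity is decays per second).
So Bq⁻¹ = s.
lm = cd·sr = cd (luminous flux; sr is dimensionless).
So lm⁻¹ = cd⁻¹.
Combining: Bq⁻¹·lm⁻¹ = s · cd⁻¹ = s·cd⁻¹.
The exponent of A is 0.

0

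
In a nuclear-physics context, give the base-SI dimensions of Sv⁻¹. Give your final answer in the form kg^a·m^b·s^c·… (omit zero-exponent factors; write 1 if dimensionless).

Sv = m²·s⁻².
So Sv⁻¹ = m⁻²·s².

m⁻²·s²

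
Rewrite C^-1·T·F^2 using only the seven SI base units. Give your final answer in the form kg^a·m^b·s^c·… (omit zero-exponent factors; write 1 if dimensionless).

kg⁻¹·m⁻⁴·s⁵·A²

C = A·s = s·A (charge = current × time).
So C⁻¹ = s⁻¹·A⁻¹.
T = Wb/m² (flux density = flux per area),
    = kg·s⁻²·A⁻¹.
F = C/V (capacitance = charge per voltage),
    = A·s/(kg·m²·s⁻³·A⁻¹) (substituting C and V),
    = kg⁻¹·m⁻²·s⁴·A².
So F² = kg⁻²·m⁻⁴·s⁸·A⁴.
Combining: C⁻¹·T·F² = (s⁻¹·A⁻¹) · (kg·s⁻²·A⁻¹) · (kg⁻²·m⁻⁴·s⁸·A⁴) = kg⁻¹·m⁻⁴·s⁵·A².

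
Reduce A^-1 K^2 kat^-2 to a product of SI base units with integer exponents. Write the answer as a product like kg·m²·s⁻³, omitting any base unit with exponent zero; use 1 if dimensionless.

s²·A⁻¹·K²·mol⁻²

kat = mol/s = s⁻¹·mol (catalytic activity).
So kat⁻² = s²·mol⁻².
Combining: A⁻¹·K²·kat⁻² = A⁻¹ · K² · (s²·mol⁻²) = s²·A⁻¹·K²·mol⁻².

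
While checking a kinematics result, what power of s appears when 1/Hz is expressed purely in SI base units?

1

Hz = s⁻¹.
So Hz⁻¹ = s.
The exponent of s is 1.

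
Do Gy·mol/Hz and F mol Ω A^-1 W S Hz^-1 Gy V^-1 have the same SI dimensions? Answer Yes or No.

No

Left side:
  Gy = m²·s⁻².
  Hz = s⁻¹.
  So Hz⁻¹ = s.
  Combining: Gy·mol·Hz⁻¹ = (m²·s⁻²) · mol · s = m²·s⁻¹·mol.
Right side:
  F = C/V (capacitance = charge per voltage),
      = A·s/(kg·m²·s⁻³·A⁻¹) (substituting C and V),
      = kg⁻¹·m⁻²·s⁴·A².
  Ω = V/A (resistance = voltage per current),
      = kg·m²·s⁻³·A⁻².
  W = J/s (power = energy per time),
      = kg·m²·s⁻³.
  S = 1/Ω (conductance is reciprocal resistance),
      = kg⁻¹·m⁻²·s³·A².
  Hz = 1/s = s⁻¹ (frequency is cycles per second).
  So Hz⁻¹ = s.
  Gy = J/kg (absorbed dose = energy per mass),
      = m²·s⁻².
  V = W/A (potential = power per current),
      = kg·m²·s⁻³·A⁻¹.
  So V⁻¹ = kg⁻¹·m⁻²·s³·A.
  Combining: F·mol·Ω·A⁻¹·W·S·Hz⁻¹·Gy·V⁻¹ = (kg⁻¹·m⁻²·s⁴·A²) · mol · (kg·m²·s⁻³·A⁻²) · A⁻¹ · (kg·m²·s⁻³) · (kg⁻¹·m⁻²·s³·A²) · s · (m²·s⁻²) · (kg⁻¹·m⁻²·s³·A) = kg⁻¹·s³·A²·mol.
Left is m²·s⁻¹·mol; right is kg⁻¹·s³·A²·mol — different.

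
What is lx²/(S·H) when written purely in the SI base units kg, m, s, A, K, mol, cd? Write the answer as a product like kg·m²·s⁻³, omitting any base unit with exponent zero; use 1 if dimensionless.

m⁻⁴·s⁻¹·cd²

S = 1/Ω (conductance is reciprocal resistance),
    = kg⁻¹·m⁻²·s³·A².
So S⁻¹ = kg·m²·s⁻³·A⁻².
H = Wb/A (inductance = flux per current),
    = kg·m²·s⁻²·A⁻².
So H⁻¹ = kg⁻¹·m⁻²·s²·A².
lx = lm/m² (illuminance = luminous flux per area),
    = m⁻²·cd.
So lx² = m⁻⁴·cd².
Combining: S⁻¹·H⁻¹·lx² = (kg·m²·s⁻³·A⁻²) · (kg⁻¹·m⁻²·s²·A²) · (m⁻⁴·cd²) = m⁻⁴·s⁻¹·cd².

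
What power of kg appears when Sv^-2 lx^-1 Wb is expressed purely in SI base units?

Sv = m²·s⁻².
So Sv⁻² = m⁻⁴·s⁴.
lx = m⁻²·cd.
So lx⁻¹ = m²·cd⁻¹.
Wb = kg·m²·s⁻²·A⁻¹.
Combining: Sv⁻²·lx⁻¹·Wb = (m⁻⁴·s⁴) · (m²·cd⁻¹) · (kg·m²·s⁻²·A⁻¹) = kg·s²·A⁻¹·cd⁻¹.
The exponent of kg is 1.

1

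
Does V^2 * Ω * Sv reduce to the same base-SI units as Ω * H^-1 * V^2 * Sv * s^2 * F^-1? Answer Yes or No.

Left side:
  V = W/A (potential = power per current),
      = kg·m²·s⁻³·A⁻¹.
  So V² = kg²·m⁴·s⁻⁶·A⁻².
  Ω = V/A (resistance = voltage per current),
      = kg·m²·s⁻³·A⁻².
  Sv = J/kg (equivalent dose = energy per mass),
      = m²·s⁻².
  Combining: V²·Ω·Sv = (kg²·m⁴·s⁻⁶·A⁻²) · (kg·m²·s⁻³·A⁻²) · (m²·s⁻²) = kg³·m⁸·s⁻¹¹·A⁻⁴.
Right side:
  Ω = V/A (resistance = voltage per current),
      = kg·m²·s⁻³·A⁻².
  H = Wb/A (inductance = flux per current),
      = kg·m²·s⁻²·A⁻².
  So H⁻¹ = kg⁻¹·m⁻²·s²·A².
  V = W/A (potential = power per current),
      = kg·m²·s⁻³·A⁻¹.
  So V² = kg²·m⁴·s⁻⁶·A⁻².
  Sv = J/kg (equivalent dose = energy per mass),
      = m²·s⁻².
  F = C/V (capacitance = charge per voltage),
      = A·s/(kg·m²·s⁻³·A⁻¹) (substituting C and V),
      = kg⁻¹·m⁻²·s⁴·A².
  So F⁻¹ = kg·m²·s⁻⁴·A⁻².
  Combining: Ω·H⁻¹·V²·Sv·s²·F⁻¹ = (kg·m²·s⁻³·A⁻²) · (kg⁻¹·m⁻²·s²·A²) · (kg²·m⁴·s⁻⁶·A⁻²) · (m²·s⁻²) · s² · (kg·m²·s⁻⁴·A⁻²) = kg³·m⁸·s⁻¹¹·A⁻⁴.
Both reduce to kg³·m⁸·s⁻¹¹·A⁻⁴.

Yes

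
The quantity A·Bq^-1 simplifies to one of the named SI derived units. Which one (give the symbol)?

Bq = s⁻¹.
So Bq⁻¹ = s.
Combining: A·Bq⁻¹ = A · s = s·A.
s·A is the base-SI form of the coulomb.

C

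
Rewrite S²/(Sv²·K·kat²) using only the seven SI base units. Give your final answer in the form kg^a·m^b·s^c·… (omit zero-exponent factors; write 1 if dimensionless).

S = 1/Ω (conductance is reciprocal resistance),
    = kg⁻¹·m⁻²·s³·A².
So S² = kg⁻²·m⁻⁴·s⁶·A⁴.
Sv = J/kg (equivalent dose = energy per mass),
    = m²·s⁻².
So Sv⁻² = m⁻⁴·s⁴.
kat = mol/s = s⁻¹·mol (catalytic activity).
So kat⁻² = s²·mol⁻².
Combining: S²·Sv⁻²·K⁻¹·kat⁻² = (kg⁻²·m⁻⁴·s⁶·A⁴) · (m⁻⁴·s⁴) · K⁻¹ · (s²·mol⁻²) = kg⁻²·m⁻⁸·s¹²·A⁴·K⁻¹·mol⁻².

kg⁻²·m⁻⁸·s¹²·A⁴·K⁻¹·mol⁻²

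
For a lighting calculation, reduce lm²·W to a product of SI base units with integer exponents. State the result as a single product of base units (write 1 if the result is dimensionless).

kg·m²·s⁻³·cd²

lm = cd·sr = cd (luminous flux; sr is dimensionless).
So lm² = cd².
W = J/s (power = energy per time),
    = kg·m²·s⁻³.
Combining: lm²·W = cd² · (kg·m²·s⁻³) = kg·m²·s⁻³·cd².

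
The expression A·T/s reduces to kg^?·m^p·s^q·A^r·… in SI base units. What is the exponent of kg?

T = kg·s⁻²·A⁻¹.
Combining: s⁻¹·A·T = s⁻¹ · A · (kg·s⁻²·A⁻¹) = kg·s⁻³.
The exponent of kg is 1.

1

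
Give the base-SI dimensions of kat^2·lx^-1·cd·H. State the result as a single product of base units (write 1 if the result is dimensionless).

kat = s⁻¹·mol.
So kat² = s⁻²·mol².
lx = m⁻²·cd.
So lx⁻¹ = m²·cd⁻¹.
H = kg·m²·s⁻²·A⁻².
Combining: kat²·lx⁻¹·cd·H = (s⁻²·mol²) · (m²·cd⁻¹) · cd · (kg·m²·s⁻²·A⁻²) = kg·m⁴·s⁻⁴·A⁻²·mol².

kg·m⁴·s⁻⁴·A⁻²·mol²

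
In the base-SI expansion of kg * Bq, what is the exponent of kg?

Bq = 1/s = s⁻¹ (activity is decays per second).
Combining: kg·Bq = kg · s⁻¹ = kg·s⁻¹.
The exponent of kg is 1.

1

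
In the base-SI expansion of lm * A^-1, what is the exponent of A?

lm = cd·sr = cd (luminous flux; sr is dimensionless).
Combining: lm·A⁻¹ = cd · A⁻¹ = A⁻¹·cd.
The exponent of A is -1.

-1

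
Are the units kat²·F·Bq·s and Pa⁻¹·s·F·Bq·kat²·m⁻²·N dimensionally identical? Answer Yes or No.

Yes

Left side:
  kat = s⁻¹·mol.
  So kat² = s⁻²·mol².
  F = kg⁻¹·m⁻²·s⁴·A².
  Bq = s⁻¹.
  Combining: kat²·F·Bq·s = (s⁻²·mol²) · (kg⁻¹·m⁻²·s⁴·A²) · s⁻¹ · s = kg⁻¹·m⁻²·s²·A²·mol².
Right side:
  Pa = N/m² (pressure = force per area),
      = kg·m⁻¹·s⁻².
  So Pa⁻¹ = kg⁻¹·m·s².
  F = C/V (capacitance = charge per voltage),
      = A·s/(kg·m²·s⁻³·A⁻¹) (substituting C and V),
      = kg⁻¹·m⁻²·s⁴·A².
  Bq = 1/s = s⁻¹ (activity is decays per second).
  kat = mol/s = s⁻¹·mol (catalytic activity).
  So kat² = s⁻²·mol².
  N = kg·m/s² = kg·m·s⁻² (force = mass × acceleration).
  Combining: Pa⁻¹·s·F·Bq·kat²·m⁻²·N = (kg⁻¹·m·s²) · s · (kg⁻¹·m⁻²·s⁴·A²) · s⁻¹ · (s⁻²·mol²) · m⁻² · (kg·m·s⁻²) = kg⁻¹·m⁻²·s²·A²·mol².
Both reduce to kg⁻¹·m⁻²·s²·A²·mol².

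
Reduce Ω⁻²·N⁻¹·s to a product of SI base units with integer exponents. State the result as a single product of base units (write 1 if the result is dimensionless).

Ω = kg·m²·s⁻³·A⁻².
So Ω⁻² = kg⁻²·m⁻⁴·s⁶·A⁴.
N = kg·m·s⁻².
So N⁻¹ = kg⁻¹·m⁻¹·s².
Combining: Ω⁻²·N⁻¹·s = (kg⁻²·m⁻⁴·s⁶·A⁴) · (kg⁻¹·m⁻¹·s²) · s = kg⁻³·m⁻⁵·s⁹·A⁴.

kg⁻³·m⁻⁵·s⁹·A⁴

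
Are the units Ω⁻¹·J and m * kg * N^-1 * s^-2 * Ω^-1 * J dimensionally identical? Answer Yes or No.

Yes

Left side:
  Ω = V/A (resistance = voltage per current),
      = kg·m²·s⁻³·A⁻².
  So Ω⁻¹ = kg⁻¹·m⁻²·s³·A².
  J = N·m (work = force × distance),
      = kg·m²·s⁻².
  Combining: Ω⁻¹·J = (kg⁻¹·m⁻²·s³·A²) · (kg·m²·s⁻²) = s·A².
Right side:
  N = kg·m/s² = kg·m·s⁻² (force = mass × acceleration).
  So N⁻¹ = kg⁻¹·m⁻¹·s².
  Ω = V/A (resistance = voltage per current),
      = kg·m²·s⁻³·A⁻².
  So Ω⁻¹ = kg⁻¹·m⁻²·s³·A².
  J = N·m (work = force × distance),
      = kg·m²·s⁻².
  Combining: m·kg·N⁻¹·s⁻²·Ω⁻¹·J = m · kg · (kg⁻¹·m⁻¹·s²) · s⁻² · (kg⁻¹·m⁻²·s³·A²) · (kg·m²·s⁻²) = s·A².
Both reduce to s·A².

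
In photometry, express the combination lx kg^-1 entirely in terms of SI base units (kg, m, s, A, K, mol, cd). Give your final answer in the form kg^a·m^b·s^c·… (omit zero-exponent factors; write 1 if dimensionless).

kg⁻¹·m⁻²·cd

lx = lm/m² (illuminance = luminous flux per area),
    = m⁻²·cd.
Combining: lx·kg⁻¹ = (m⁻²·cd) · kg⁻¹ = kg⁻¹·m⁻²·cd.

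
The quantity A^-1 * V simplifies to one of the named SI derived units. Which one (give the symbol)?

V = W/A (potential = power per current),
    = kg·m²·s⁻³·A⁻¹.
Combining: A⁻¹·V = A⁻¹ · (kg·m²·s⁻³·A⁻¹) = kg·m²·s⁻³·A⁻².
kg·m²·s⁻³·A⁻² is the base-SI form of the ohm.

Ω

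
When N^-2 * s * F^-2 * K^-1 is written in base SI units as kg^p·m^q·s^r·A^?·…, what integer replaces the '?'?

N = kg·m/s² = kg·m·s⁻² (force = mass × acceleration).
So N⁻² = kg⁻²·m⁻²·s⁴.
F = C/V (capacitance = charge per voltage),
    = A·s/(kg·m²·s⁻³·A⁻¹) (substituting C and V),
    = kg⁻¹·m⁻²·s⁴·A².
So F⁻² = kg²·m⁴·s⁻⁸·A⁻⁴.
Combining: N⁻²·s·F⁻²·K⁻¹ = (kg⁻²·m⁻²·s⁴) · s · (kg²·m⁴·s⁻⁸·A⁻⁴) · K⁻¹ = m²·s⁻³·A⁻⁴·K⁻¹.
The exponent of A is -4.

-4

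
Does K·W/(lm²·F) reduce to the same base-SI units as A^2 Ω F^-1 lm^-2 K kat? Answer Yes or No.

No

Left side:
  lm = cd.
  So lm⁻² = cd⁻².
  W = kg·m²·s⁻³.
  F = kg⁻¹·m⁻²·s⁴·A².
  So F⁻¹ = kg·m²·s⁻⁴·A⁻².
  Combining: lm⁻²·K·W·F⁻¹ = cd⁻² · K · (kg·m²·s⁻³) · (kg·m²·s⁻⁴·A⁻²) = kg²·m⁴·s⁻⁷·A⁻²·K·cd⁻².
Right side:
  Ω = V/A (resistance = voltage per current),
      = kg·m²·s⁻³·A⁻².
  F = C/V (capacitance = charge per voltage),
      = A·s/(kg·m²·s⁻³·A⁻¹) (substituting C and V),
      = kg⁻¹·m⁻²·s⁴·A².
  So F⁻¹ = kg·m²·s⁻⁴·A⁻².
  lm = cd·sr = cd (luminous flux; sr is dimensionless).
  So lm⁻² = cd⁻².
  kat = mol/s = s⁻¹·mol (catalytic activity).
  Combining: A²·Ω·F⁻¹·lm⁻²·K·kat = A² · (kg·m²·s⁻³·A⁻²) · (kg·m²·s⁻⁴·A⁻²) · cd⁻² · K · (s⁻¹·mol) = kg²·m⁴·s⁻⁸·A⁻²·K·mol·cd⁻².
Left is kg²·m⁴·s⁻⁷·A⁻²·K·cd⁻²; right is kg²·m⁴·s⁻⁸·A⁻²·K·mol·cd⁻² — different.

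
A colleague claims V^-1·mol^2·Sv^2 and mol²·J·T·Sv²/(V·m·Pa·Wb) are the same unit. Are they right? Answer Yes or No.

Left side:
  V = W/A (potential = power per current),
      = kg·m²·s⁻³·A⁻¹.
  So V⁻¹ = kg⁻¹·m⁻²·s³·A.
  Sv = J/kg (equivalent dose = energy per mass),
      = m²·s⁻².
  So Sv² = m⁴·s⁻⁴.
  Combining: V⁻¹·mol²·Sv² = (kg⁻¹·m⁻²·s³·A) · mol² · (m⁴·s⁻⁴) = kg⁻¹·m²·s⁻¹·A·mol².
Right side:
  V = kg·m²·s⁻³·A⁻¹.
  So V⁻¹ = kg⁻¹·m⁻²·s³·A.
  J = kg·m²·s⁻².
  T = kg·s⁻²·A⁻¹.
  Pa = kg·m⁻¹·s⁻².
  So Pa⁻¹ = kg⁻¹·m·s².
  Wb = kg·m²·s⁻²·A⁻¹.
  So Wb⁻¹ = kg⁻¹·m⁻²·s²·A.
  Sv = m²·s⁻².
  So Sv² = m⁴·s⁻⁴.
  Combining: mol²·V⁻¹·J·T·m⁻¹·Pa⁻¹·Wb⁻¹·Sv² = mol² · (kg⁻¹·m⁻²·s³·A) · (kg·m²·s⁻²) · (kg·s⁻²·A⁻¹) · m⁻¹ · (kg⁻¹·m·s²) · (kg⁻¹·m⁻²·s²·A) · (m⁴·s⁻⁴) = kg⁻¹·m²·s⁻¹·A·mol².
Both reduce to kg⁻¹·m²·s⁻¹·A·mol².

Yes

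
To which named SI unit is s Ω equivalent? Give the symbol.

H

Ω = kg·m²·s⁻³·A⁻².
Combining: s·Ω = s · (kg·m²·s⁻³·A⁻²) = kg·m²·s⁻²·A⁻².
kg·m²·s⁻²·A⁻² is the base-SI form of the henry.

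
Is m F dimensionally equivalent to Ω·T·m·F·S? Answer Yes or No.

No

Left side:
  F = C/V (capacitance = charge per voltage),
      = A·s/(kg·m²·s⁻³·A⁻¹) (substituting C and V),
      = kg⁻¹·m⁻²·s⁴·A².
  Combining: m·F = m · (kg⁻¹·m⁻²·s⁴·A²) = kg⁻¹·m⁻¹·s⁴·A².
Right side:
  Ω = kg·m²·s⁻³·A⁻².
  T = kg·s⁻²·A⁻¹.
  F = kg⁻¹·m⁻²·s⁴·A².
  S = kg⁻¹·m⁻²·s³·A².
  Combining: Ω·T·m·F·S = (kg·m²·s⁻³·A⁻²) · (kg·s⁻²·A⁻¹) · m · (kg⁻¹·m⁻²·s⁴·A²) · (kg⁻¹·m⁻²·s³·A²) = m⁻¹·s²·A.
Left is kg⁻¹·m⁻¹·s⁴·A²; right is m⁻¹·s²·A — different.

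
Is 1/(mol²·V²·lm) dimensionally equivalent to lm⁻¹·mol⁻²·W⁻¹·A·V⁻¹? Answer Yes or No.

Left side:
  V = kg·m²·s⁻³·A⁻¹.
  So V⁻² = kg⁻²·m⁻⁴·s⁶·A².
  lm = cd.
  So lm⁻¹ = cd⁻¹.
  Combining: mol⁻²·V⁻²·lm⁻¹ = mol⁻² · (kg⁻²·m⁻⁴·s⁶·A²) · cd⁻¹ = kg⁻²·m⁻⁴·s⁶·A²·mol⁻²·cd⁻¹.
Right side:
  lm = cd·sr = cd (luminous flux; sr is dimensionless).
  So lm⁻¹ = cd⁻¹.
  W = J/s (power = energy per time),
      = kg·m²·s⁻³.
  So W⁻¹ = kg⁻¹·m⁻²·s³.
  V = W/A (potential = power per current),
      = kg·m²·s⁻³·A⁻¹.
  So V⁻¹ = kg⁻¹·m⁻²·s³·A.
  Combining: lm⁻¹·mol⁻²·W⁻¹·A·V⁻¹ = cd⁻¹ · mol⁻² · (kg⁻¹·m⁻²·s³) · A · (kg⁻¹·m⁻²·s³·A) = kg⁻²·m⁻⁴·s⁶·A²·mol⁻²·cd⁻¹.
Both reduce to kg⁻²·m⁻⁴·s⁶·A²·mol⁻²·cd⁻¹.

Yes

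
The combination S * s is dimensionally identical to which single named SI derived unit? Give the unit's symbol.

S = 1/Ω (conductance is reciprocal resistance),
    = kg⁻¹·m⁻²·s³·A².
Combining: S·s = (kg⁻¹·m⁻²·s³·A²) · s = kg⁻¹·m⁻²·s⁴·A².
kg⁻¹·m⁻²·s⁴·A² is the base-SI form of the farad.

F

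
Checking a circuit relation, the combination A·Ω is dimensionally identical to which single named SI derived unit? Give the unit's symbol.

V

Ω = V/A (resistance = voltage per current),
    = kg·m²·s⁻³·A⁻².
Combining: A·Ω = A · (kg·m²·s⁻³·A⁻²) = kg·m²·s⁻³·A⁻¹.
kg·m²·s⁻³·A⁻¹ is the base-SI form of the volt.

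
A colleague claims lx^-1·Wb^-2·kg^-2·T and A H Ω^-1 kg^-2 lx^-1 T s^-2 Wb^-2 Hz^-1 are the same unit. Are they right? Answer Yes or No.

No

Left side:
  lx = m⁻²·cd.
  So lx⁻¹ = m²·cd⁻¹.
  Wb = kg·m²·s⁻²·A⁻¹.
  So Wb⁻² = kg⁻²·m⁻⁴·s⁴·A².
  T = kg·s⁻²·A⁻¹.
  Combining: lx⁻¹·Wb⁻²·kg⁻²·T = (m²·cd⁻¹) · (kg⁻²·m⁻⁴·s⁴·A²) · kg⁻² · (kg·s⁻²·A⁻¹) = kg⁻³·m⁻²·s²·A·cd⁻¹.
Right side:
  H = kg·m²·s⁻²·A⁻².
  Ω = kg·m²·s⁻³·A⁻².
  So Ω⁻¹ = kg⁻¹·m⁻²·s³·A².
  lx = m⁻²·cd.
  So lx⁻¹ = m²·cd⁻¹.
  T = kg·s⁻²·A⁻¹.
  Wb = kg·m²·s⁻²·A⁻¹.
  So Wb⁻² = kg⁻²·m⁻⁴·s⁴·A².
  Hz = s⁻¹.
  So Hz⁻¹ = s.
  Combining: A·H·Ω⁻¹·kg⁻²·lx⁻¹·T·s⁻²·Wb⁻²·Hz⁻¹ = A · (kg·m²·s⁻²·A⁻²) · (kg⁻¹·m⁻²·s³·A²) · kg⁻² · (m²·cd⁻¹) · (kg·s⁻²·A⁻¹) · s⁻² · (kg⁻²·m⁻⁴·s⁴·A²) · s = kg⁻³·m⁻²·s²·A²·cd⁻¹.
Left is kg⁻³·m⁻²·s²·A·cd⁻¹; right is kg⁻³·m⁻²·s²·A²·cd⁻¹ — different.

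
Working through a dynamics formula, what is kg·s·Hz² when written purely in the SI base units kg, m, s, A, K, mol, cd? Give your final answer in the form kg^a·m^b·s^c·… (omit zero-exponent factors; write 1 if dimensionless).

Hz = s⁻¹.
So Hz² = s⁻².
Combining: kg·s·Hz² = kg · s · s⁻² = kg·s⁻¹.

kg·s⁻¹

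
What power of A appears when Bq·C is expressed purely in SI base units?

1

Bq = 1/s = s⁻¹ (activity is decays per second).
C = A·s = s·A (charge = current × time).
Combining: Bq·C = s⁻¹ · (s·A) = A.
The exponent of A is 1.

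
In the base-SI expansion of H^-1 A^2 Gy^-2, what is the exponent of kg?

H = kg·m²·s⁻²·A⁻².
So H⁻¹ = kg⁻¹·m⁻²·s²·A².
Gy = m²·s⁻².
So Gy⁻² = m⁻⁴·s⁴.
Combining: H⁻¹·A²·Gy⁻² = (kg⁻¹·m⁻²·s²·A²) · A² · (m⁻⁴·s⁴) = kg⁻¹·m⁻⁶·s⁶·A⁴.
The exponent of kg is -1.

-1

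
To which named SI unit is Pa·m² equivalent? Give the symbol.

Pa = N/m² (pressure = force per area),
    = kg·m⁻¹·s⁻².
Combining: Pa·m² = (kg·m⁻¹·s⁻²) · m² = kg·m·s⁻².
kg·m·s⁻² is the base-SI form of the newton.

N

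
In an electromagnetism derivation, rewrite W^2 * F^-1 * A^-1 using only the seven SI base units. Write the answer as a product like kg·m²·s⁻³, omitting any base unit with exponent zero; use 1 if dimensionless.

kg³·m⁶·s⁻¹⁰·A⁻³

W = J/s (power = energy per time),
    = kg·m²·s⁻³.
So W² = kg²·m⁴·s⁻⁶.
F = C/V (capacitance = charge per voltage),
    = A·s/(kg·m²·s⁻³·A⁻¹) (substituting C and V),
    = kg⁻¹·m⁻²·s⁴·A².
So F⁻¹ = kg·m²·s⁻⁴·A⁻².
Combining: W²·F⁻¹·A⁻¹ = (kg²·m⁴·s⁻⁶) · (kg·m²·s⁻⁴·A⁻²) · A⁻¹ = kg³·m⁶·s⁻¹⁰·A⁻³.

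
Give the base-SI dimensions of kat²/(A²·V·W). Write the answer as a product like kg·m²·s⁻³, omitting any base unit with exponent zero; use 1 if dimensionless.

V = kg·m²·s⁻³·A⁻¹.
So V⁻¹ = kg⁻¹·m⁻²·s³·A.
kat = s⁻¹·mol.
So kat² = s⁻²·mol².
W = kg·m²·s⁻³.
So W⁻¹ = kg⁻¹·m⁻²·s³.
Combining: A⁻²·V⁻¹·kat²·W⁻¹ = A⁻² · (kg⁻¹·m⁻²·s³·A) · (s⁻²·mol²) · (kg⁻¹·m⁻²·s³) = kg⁻²·m⁻⁴·s⁴·A⁻¹·mol².

kg⁻²·m⁻⁴·s⁴·A⁻¹·mol²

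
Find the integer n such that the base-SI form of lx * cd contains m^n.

-2

lx = lm/m² (illuminance = luminous flux per area),
    = m⁻²·cd.
Combining: lx·cd = (m⁻²·cd) · cd = m⁻²·cd².
The exponent of m is -2.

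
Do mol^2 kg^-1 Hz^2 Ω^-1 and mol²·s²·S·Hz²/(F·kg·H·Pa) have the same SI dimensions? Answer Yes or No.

Left side:
  Hz = 1/s = s⁻¹ (frequency is cycles per second).
  So Hz² = s⁻².
  Ω = V/A (resistance = voltage per current),
      = kg·m²·s⁻³·A⁻².
  So Ω⁻¹ = kg⁻¹·m⁻²·s³·A².
  Combining: mol²·kg⁻¹·Hz²·Ω⁻¹ = mol² · kg⁻¹ · s⁻² · (kg⁻¹·m⁻²·s³·A²) = kg⁻²·m⁻²·s·A²·mol².
Right side:
  F = kg⁻¹·m⁻²·s⁴·A².
  So F⁻¹ = kg·m²·s⁻⁴·A⁻².
  H = kg·m²·s⁻²·A⁻².
  So H⁻¹ = kg⁻¹·m⁻²·s²·A².
  S = kg⁻¹·m⁻²·s³·A².
  Hz = s⁻¹.
  So Hz² = s⁻².
  Pa = kg·m⁻¹·s⁻².
  So Pa⁻¹ = kg⁻¹·m·s².
  Combining: F⁻¹·mol²·kg⁻¹·H⁻¹·s²·S·Hz²·Pa⁻¹ = (kg·m²·s⁻⁴·A⁻²) · mol² · kg⁻¹ · (kg⁻¹·m⁻²·s²·A²) · s² · (kg⁻¹·m⁻²·s³·A²) · s⁻² · (kg⁻¹·m·s²) = kg⁻³·m⁻¹·s³·A²·mol².
Left is kg⁻²·m⁻²·s·A²·mol²; right is kg⁻³·m⁻¹·s³·A²·mol² — different.

No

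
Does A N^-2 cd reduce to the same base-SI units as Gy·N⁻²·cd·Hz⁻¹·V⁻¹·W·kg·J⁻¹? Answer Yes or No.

No

Left side:
  N = kg·m/s² = kg·m·s⁻² (force = mass × acceleration).
  So N⁻² = kg⁻²·m⁻²·s⁴.
  Combining: A·N⁻²·cd = A · (kg⁻²·m⁻²·s⁴) · cd = kg⁻²·m⁻²·s⁴·A·cd.
Right side:
  Gy = J/kg (absorbed dose = energy per mass),
      = m²·s⁻².
  N = kg·m/s² = kg·m·s⁻² (force = mass × acceleration).
  So N⁻² = kg⁻²·m⁻²·s⁴.
  Hz = 1/s = s⁻¹ (frequency is cycles per second).
  So Hz⁻¹ = s.
  V = W/A (potential = power per current),
      = kg·m²·s⁻³·A⁻¹.
  So V⁻¹ = kg⁻¹·m⁻²·s³·A.
  W = J/s (power = energy per time),
      = kg·m²·s⁻³.
  J = N·m (work = force × distance),
      = kg·m²·s⁻².
  So J⁻¹ = kg⁻¹·m⁻²·s².
  Combining: Gy·N⁻²·cd·Hz⁻¹·V⁻¹·W·kg·J⁻¹ = (m²·s⁻²) · (kg⁻²·m⁻²·s⁴) · cd · s · (kg⁻¹·m⁻²·s³·A) · (kg·m²·s⁻³) · kg · (kg⁻¹·m⁻²·s²) = kg⁻²·m⁻²·s⁵·A·cd.
Left is kg⁻²·m⁻²·s⁴·A·cd; right is kg⁻²·m⁻²·s⁵·A·cd — different.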